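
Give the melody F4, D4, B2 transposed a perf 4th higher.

F4 to Bb4
D4 to G4
B2 to E3

Bb4 G4 E3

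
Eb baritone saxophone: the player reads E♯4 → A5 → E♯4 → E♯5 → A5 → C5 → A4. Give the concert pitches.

Written C4 on the Eb baritone saxophone sounds as Eb2, a major thirteenth lower; apply that shift to every note.
E#4 gives G#2
A5 gives C4
E#4 gives G#2
E#5 gives G#3
A5 gives C4
C5 gives Eb3
A4 gives C3

G#2 C4 G#2 G#3 C4 Eb3 C3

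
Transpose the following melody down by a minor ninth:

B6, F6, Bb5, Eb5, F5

A minor ninth down from B6 gives A#5.
A minor ninth down from F6 gives E5.
Bb5: a ninth down reaches A, and 13 semitones makes it A4.
A minor ninth down from Eb5 gives D4.
F5 down a minor ninth is E4.

A#5 E5 A4 D4 E4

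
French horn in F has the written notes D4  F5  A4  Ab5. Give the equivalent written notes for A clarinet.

Bb3 Db5 F4 Fb5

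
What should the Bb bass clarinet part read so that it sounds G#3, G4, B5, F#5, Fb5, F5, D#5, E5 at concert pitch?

A#4 A5 C#7 G#6 Gb6 G6 E#6 F#6

The Bb bass clarinet sounds a major ninth below written, so the written part must be a major ninth above concert — transpose each note up.
G#3 -> A#4
G4 -> A5
B5 -> C#7
F#5 -> G#6
Fb5 -> Gb6
F5 -> G6
D#5 -> E#6
E5 -> F#6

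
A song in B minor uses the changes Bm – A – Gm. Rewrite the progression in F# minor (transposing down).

F#m E Dm

B minor down to F# minor is a perfect fourth; each chord root moves by that interval while the quality stays the same.
Bm: root B down a perfect fourth → F#, giving F#m.
A: root A down a perfect fourth → E, giving E.
Gm: root G down a perfect fourth → D, giving Dm.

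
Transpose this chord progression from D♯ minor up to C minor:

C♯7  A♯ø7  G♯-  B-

Bb7 Gø7 F- Ab-

D♯ minor up to C minor is a diminished seventh; each chord root moves by that interval while the quality stays the same.
C♯7: root C♯ up a diminished seventh → Bb, giving Bb7.
A♯ø7: root A♯ up a diminished seventh → G, giving Gø7.
G♯-: root G♯ up a diminished seventh → F, giving F-.
B-: root B up a diminished seventh → Ab, giving Ab-.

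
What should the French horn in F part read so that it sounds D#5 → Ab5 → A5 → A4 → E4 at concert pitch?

A#5 Eb6 E6 E5 B4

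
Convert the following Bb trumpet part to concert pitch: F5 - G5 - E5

Eb5 F5 D5

Written C4 on the Bb trumpet sounds as Bb3, a major second lower; apply that shift to every note.
F5 -> Eb5
G5 -> F5
E5 -> D5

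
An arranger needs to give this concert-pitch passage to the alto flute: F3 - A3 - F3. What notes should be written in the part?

Bb3 D4 Bb3

Written C4 sounds as G3 on the alto flute, so concert pitches are written a perfect fourth up.
F3 becomes Bb3
A3 becomes D4
F3 becomes Bb3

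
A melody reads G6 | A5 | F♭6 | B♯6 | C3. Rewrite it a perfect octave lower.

G5 A4 Fb5 B#5 C2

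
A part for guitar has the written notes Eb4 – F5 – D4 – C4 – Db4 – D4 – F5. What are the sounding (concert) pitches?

Eb3 F4 D3 C3 Db3 D3 F4

The guitar sounds a perfect octave below written, so transpose each written note down a perfect octave.
Eb4 to Eb3
F5 to F4
D4 to D3
C4 to C3
Db4 to Db3
D4 to D3
F5 to F4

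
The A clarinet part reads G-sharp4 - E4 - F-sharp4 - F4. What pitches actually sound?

Written C4 on the A clarinet sounds as A3, a minor third lower; apply that shift to every note.
G#4 → E#4
E4 → C#4
F#4 → D#4
F4 → D4

E#4 C#4 D#4 D4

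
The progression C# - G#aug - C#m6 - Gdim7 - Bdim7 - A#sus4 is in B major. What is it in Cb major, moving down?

B major down to Cb major is an augmented seventh; each chord root moves by that interval while the quality stays the same.
C#: root C# down an augmented seventh → Db, giving Db.
G#aug: root G# down an augmented seventh → Ab, giving Abaug.
C#m6: root C# down an augmented seventh → Db, giving Dbm6.
Gdim7: root G down an augmented seventh → Abb, giving Abbdim7.
Bdim7: root B down an augmented seventh → Cb, giving Cbdim7.
A#sus4: root A# down an augmented seventh → Bb, giving Bbsus4.

Db Abaug Dbm6 Abbdim7 Cbdim7 Bbsus4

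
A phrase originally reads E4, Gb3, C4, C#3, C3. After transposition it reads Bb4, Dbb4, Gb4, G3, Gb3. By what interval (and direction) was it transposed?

Take the first pair: E4 → Bb4. E to B spans 5 letter names, so the interval is some kind of fifth.
E4 to Bb4 is 6 semitones, which makes it a diminished fifth; the second version is higher, so the direction is up.
Checking another pair — C3 → Gb3 — gives the same interval.

up a diminished fifth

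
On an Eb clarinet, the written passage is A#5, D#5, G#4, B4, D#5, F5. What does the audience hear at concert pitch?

C#6 F#5 B4 D5 F#5 Ab5

The Eb clarinet sounds a minor third above written, so transpose each written note up a minor third.
A#5 → C#6
D#5 → F#5
G#4 → B4
B4 → D5
D#5 → F#5
F5 → Ab5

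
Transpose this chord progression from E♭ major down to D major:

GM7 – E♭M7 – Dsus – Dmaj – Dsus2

E♭ major down to D major is a minor second; each chord root moves by that interval while the quality stays the same.
GM7: root G down a minor second → F#, giving F#M7.
E♭M7: root E♭ down a minor second → D, giving DM7.
Dsus: root D down a minor second → C#, giving C#sus.
Dmaj: root D down a minor second → C#, giving C#maj.
Dsus2: root D down a minor second → C#, giving C#sus2.

F#M7 DM7 C#sus C#maj C#sus2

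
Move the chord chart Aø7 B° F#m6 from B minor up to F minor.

Ebø7 F° Cm6

B minor up to F minor is a diminished fifth; each chord root moves by that interval while the quality stays the same.
Aø7: root A up a diminished fifth → Eb, giving Ebø7.
B°: root B up a diminished fifth → F, giving F°.
F#m6: root F# up a diminished fifth → C, giving Cm6.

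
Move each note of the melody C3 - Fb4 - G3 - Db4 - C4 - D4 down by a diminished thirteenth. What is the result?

E#1 A2 B#1 F#2 E#2 F##2

C3 to E#1
Fb4 to A2
G3 to B#1
Db4 to F#2
C4 to E#2
D4 to F##2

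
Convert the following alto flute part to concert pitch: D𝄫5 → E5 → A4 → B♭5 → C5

Abb4 B4 E4 F5 G4

The alto flute sounds a perfect fourth below written, so transpose each written note down a perfect fourth.
Dbb5 gives Abb4
E5 gives B4
A4 gives E4
Bb5 gives F5
C5 gives G4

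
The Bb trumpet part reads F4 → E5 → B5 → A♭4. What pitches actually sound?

Eb4 D5 A5 Gb4

The Bb trumpet sounds a major second below written, so transpose each written note down a major second.
F4 -> Eb4
E5 -> D5
B5 -> A5
Ab4 -> Gb4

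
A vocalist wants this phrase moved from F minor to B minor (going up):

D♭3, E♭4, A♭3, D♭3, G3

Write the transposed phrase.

G3 A4 D4 G3 C#4

F minor to B minor up is an augmented fourth, so every note moves up by that interval.
Db3 -> G3
Eb4 -> A4
Ab3 -> D4
Db3 -> G3
G3 -> C#4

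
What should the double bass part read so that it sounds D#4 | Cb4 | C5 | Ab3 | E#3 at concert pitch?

D#5 Cb5 C6 Ab4 E#4

The double bass sounds a perfect octave below written, so the written part must be a perfect octave above concert — transpose each note up.
D#4 → D#5
Cb4 → Cb5
C5 → C6
Ab3 → Ab4
E#3 → E#4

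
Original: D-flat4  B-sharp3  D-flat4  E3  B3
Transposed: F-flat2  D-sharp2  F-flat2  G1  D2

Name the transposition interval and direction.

down a major thirteenth

From Db4 to Fb2 is 13 letter names — a thirteenth of some quality.
Fb2 to Db4 is 21 semitones, which makes it a major thirteenth; the second version is lower, so the direction is down.
Checking another pair — B3 → D2 — gives the same interval.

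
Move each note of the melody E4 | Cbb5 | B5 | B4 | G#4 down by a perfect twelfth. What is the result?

A2 Fbb3 E4 E3 C#3

E4 down a perfect twelfth is A2.
Cbb5: a twelfth down reaches F, and 19 semitones makes it Fbb3.
A perfect twelfth down from B5 gives E4.
B4: a twelfth down reaches E, and 19 semitones makes it E3.
G#4 down a perfect twelfth is C#3.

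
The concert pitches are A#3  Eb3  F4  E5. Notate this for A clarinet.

C#4 Gb3 Ab4 G5

The A clarinet sounds a minor third below written, so the written part must be a minor third above concert — transpose each note up.
A#3 gives C#4
Eb3 gives Gb3
F4 gives Ab4
E5 gives G5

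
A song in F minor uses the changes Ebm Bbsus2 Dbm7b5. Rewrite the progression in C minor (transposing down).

Bbm Fsus2 Abm7b5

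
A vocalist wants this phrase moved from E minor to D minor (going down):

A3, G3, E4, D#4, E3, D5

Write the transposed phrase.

G3 F3 D4 C#4 D3 C5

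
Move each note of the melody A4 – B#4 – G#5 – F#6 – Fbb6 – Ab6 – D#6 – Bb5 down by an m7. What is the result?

B3 C##4 A#4 G#5 Gbb5 Bb5 E#5 C5

A minor seventh down from A4 gives B3.
B#4 down a minor seventh is C##4.
G#5: a seventh down reaches A, and 10 semitones makes it A#4.
A minor seventh down from F#6 gives G#5.
Fbb6: a seventh down reaches G, and 10 semitones makes it Gbb5.
Ab6: a seventh down reaches B, and 10 semitones makes it Bb5.
D#6: a seventh down reaches E, and 10 semitones makes it E#5.
Bb5: a seventh down reaches C, and 10 semitones makes it C5.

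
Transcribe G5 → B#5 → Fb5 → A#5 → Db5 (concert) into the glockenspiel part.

G3 B#3 Fb3 A#3 Db3

The glockenspiel sounds a perfect fifteenth above written, so the written part must be a perfect fifteenth below concert — transpose each note down.
G5 gives G3
B#5 gives B#3
Fb5 gives Fb3
A#5 gives A#3
Db5 gives Db3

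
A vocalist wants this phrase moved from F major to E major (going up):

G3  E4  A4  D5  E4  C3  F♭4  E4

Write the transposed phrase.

F#4 D#5 G#5 C#6 D#5 B3 Eb5 D#5

From F up to E is a major seventh; apply that to each pitch.
G3 gives F#4
E4 gives D#5
A4 gives G#5
D5 gives C#6
E4 gives D#5
C3 gives B3
Fb4 gives Eb5
E4 gives D#5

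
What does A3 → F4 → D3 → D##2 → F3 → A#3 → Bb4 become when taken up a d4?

Db4 Bbb4 Gb3 G#2 Bbb3 D4 Ebb5

A3: a fourth up reaches D, and 4 semitones makes it Db4.
F4: a fourth up reaches B, and 4 semitones makes it Bbb4.
D3: a fourth up reaches G, and 4 semitones makes it Gb3.
A diminished fourth up from D##2 gives G#2.
F3: a fourth up reaches B, and 4 semitones makes it Bbb3.
A#3 up a diminished fourth is D4.
Bb4: a fourth up reaches E, and 4 semitones makes it Ebb5.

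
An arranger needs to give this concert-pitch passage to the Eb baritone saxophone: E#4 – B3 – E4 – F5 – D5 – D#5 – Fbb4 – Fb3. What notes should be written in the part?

C##6 G#5 C#6 D7 B6 B#6 Dbb6 Db5

The Eb baritone saxophone sounds a major thirteenth below written, so the written part must be a major thirteenth above concert — transpose each note up.
E#4 to C##6
B3 to G#5
E4 to C#6
F5 to D7
D5 to B6
D#5 to B#6
Fbb4 to Dbb6
Fb3 to Db5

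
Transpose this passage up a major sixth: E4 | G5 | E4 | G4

C#5 E6 C#5 E5

E4 up a major sixth is C#5.
G5 up a major sixth is E6.
E4: a sixth up reaches C, and 9 semitones makes it C#5.
G4 up a major sixth is E5.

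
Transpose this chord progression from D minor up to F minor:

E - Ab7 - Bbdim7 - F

G Cb7 Dbdim7 Ab

D minor up to F minor is a minor third; each chord root moves by that interval while the quality stays the same.
E: root E up a minor third → G, giving G.
Ab7: root Ab up a minor third → Cb, giving Cb7.
Bbdim7: root Bb up a minor third → Db, giving Dbdim7.
F: root F up a minor third → Ab, giving Ab.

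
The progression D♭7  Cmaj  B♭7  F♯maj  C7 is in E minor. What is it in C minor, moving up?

E minor up to C minor is a minor sixth; each chord root moves by that interval while the quality stays the same.
D♭7: root D♭ up a minor sixth → Bbb, giving Bbb7.
Cmaj: root C up a minor sixth → Ab, giving Abmaj.
B♭7: root B♭ up a minor sixth → Gb, giving Gb7.
F♯maj: root F♯ up a minor sixth → D, giving Dmaj.
C7: root C up a minor sixth → Ab, giving Ab7.

Bbb7 Abmaj Gb7 Dmaj Ab7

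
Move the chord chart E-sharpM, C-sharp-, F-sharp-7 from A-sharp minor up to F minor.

A-sharp minor up to F minor is a diminished sixth; each chord root moves by that interval while the quality stays the same.
E-sharpM: root E-sharp up a diminished sixth → C, giving CM.
C-sharp-: root C-sharp up a diminished sixth → Ab, giving Ab-.
F-sharp-7: root F-sharp up a diminished sixth → Db, giving Db-7.

CM Ab- Db-7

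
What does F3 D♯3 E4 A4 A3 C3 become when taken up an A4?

F3: a fourth up reaches B, and 6 semitones makes it B3.
D#3: a fourth up reaches G, and 6 semitones makes it G##3.
E4: a fourth up reaches A, and 6 semitones makes it A#4.
An augmented fourth up from A4 gives D#5.
A3: a fourth up reaches D, and 6 semitones makes it D#4.
C3 up an augmented fourth is F#3.

B3 G##3 A#4 D#5 D#4 F#3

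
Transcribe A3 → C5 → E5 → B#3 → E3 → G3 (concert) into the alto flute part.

The alto flute sounds a perfect fourth below written, so the written part must be a perfect fourth above concert — transpose each note up.
A3 becomes D4
C5 becomes F5
E5 becomes A5
B#3 becomes E#4
E3 becomes A3
G3 becomes C4

D4 F5 A5 E#4 A3 C4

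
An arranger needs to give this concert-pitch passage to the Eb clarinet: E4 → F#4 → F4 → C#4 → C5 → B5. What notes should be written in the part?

C#4 D#4 D4 A#3 A4 G#5

Written C4 sounds as Eb4 on the Eb clarinet, so concert pitches are written a minor third down.
E4 becomes C#4
F#4 becomes D#4
F4 becomes D4
C#4 becomes A#3
C5 becomes A4
B5 becomes G#5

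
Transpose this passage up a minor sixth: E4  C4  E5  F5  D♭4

A minor sixth up from E4 gives C5.
C4 up a minor sixth is Ab4.
E5: a sixth up reaches C, and 8 semitones makes it C6.
A minor sixth up from F5 gives Db6.
Db4 up a minor sixth is Bbb4.

C5 Ab4 C6 Db6 Bbb4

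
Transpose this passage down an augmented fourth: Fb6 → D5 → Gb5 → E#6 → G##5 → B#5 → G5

Cbb6 Ab4 Dbb5 B5 D#5 F#5 Db5

Fb6 to Cbb6
D5 to Ab4
Gb5 to Dbb5
E#6 to B5
G##5 to D#5
B#5 to F#5
G5 to Db5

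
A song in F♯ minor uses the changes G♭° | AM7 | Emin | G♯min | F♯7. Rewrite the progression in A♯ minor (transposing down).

Bb° C#M7 G#min B#min A#7

F♯ minor down to A♯ minor is a minor sixth; each chord root moves by that interval while the quality stays the same.
G♭°: root G♭ down a minor sixth → Bb, giving Bb°.
AM7: root A down a minor sixth → C#, giving C#M7.
Emin: root E down a minor sixth → G#, giving G#min.
G♯min: root G♯ down a minor sixth → B#, giving B#min.
F♯7: root F♯ down a minor sixth → A#, giving A#7.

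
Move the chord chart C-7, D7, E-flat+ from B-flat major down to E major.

B-flat major down to E major is a diminished fifth; each chord root moves by that interval while the quality stays the same.
C-7: root C down a diminished fifth → F#, giving F#-7.
D7: root D down a diminished fifth → G#, giving G#7.
E-flat+: root E-flat down a diminished fifth → A, giving A+.

F#-7 G#7 A+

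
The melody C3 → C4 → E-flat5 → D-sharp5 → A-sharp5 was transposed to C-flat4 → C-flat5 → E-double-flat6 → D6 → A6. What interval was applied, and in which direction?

up a diminished octave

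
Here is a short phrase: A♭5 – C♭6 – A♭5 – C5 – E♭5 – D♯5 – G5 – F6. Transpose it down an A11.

Ab5 to Ebb4
Cb6 to Gbb4
Ab5 to Ebb4
C5 to Gb3
Eb5 to Bbb3
D#5 to A3
G5 to Db4
F6 to Cb5

Ebb4 Gbb4 Ebb4 Gb3 Bbb3 A3 Db4 Cb5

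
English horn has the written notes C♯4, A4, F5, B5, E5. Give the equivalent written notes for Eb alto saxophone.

D#4 B4 G5 C#6 F#5

First find concert pitch: the English horn sounds a perfect fifth below written, so C♯4 A4 F5 B5 E5 sounds F#3 D4 Bb4 E5 A4.
Then write for Eb alto saxophone: it sounds a major sixth below written, so the part must be a major sixth above concert.
F#3 → D#4
D4 → B4
Bb4 → G5
E5 → C#6
A4 → F#5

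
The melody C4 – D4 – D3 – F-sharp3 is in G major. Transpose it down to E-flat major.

From G down to E-flat is a major third; apply that to each pitch.
C4 becomes Ab3
D4 becomes Bb3
D3 becomes Bb2
F#3 becomes D3

Ab3 Bb3 Bb2 D3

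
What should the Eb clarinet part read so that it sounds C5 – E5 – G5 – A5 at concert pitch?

Written C4 sounds as Eb4 on the Eb clarinet, so concert pitches are written a minor third down.
C5 → A4
E5 → C#5
G5 → E5
A5 → F#5

A4 C#5 E5 F#5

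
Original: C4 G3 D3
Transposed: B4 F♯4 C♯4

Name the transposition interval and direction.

Take the first pair: C4 → B4. C to B spans 7 letter names, so the interval is some kind of seventh.
C4 to B4 is 11 semitones, which makes it a major seventh; the second version is higher, so the direction is up.
Checking another pair — D3 → C#4 — gives the same interval.

up a major seventh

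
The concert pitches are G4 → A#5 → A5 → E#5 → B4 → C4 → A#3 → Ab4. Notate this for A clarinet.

Bb4 C#6 C6 G#5 D5 Eb4 C#4 Cb5

Written C4 sounds as A3 on the A clarinet, so concert pitches are written a minor third up.
G4 gives Bb4
A#5 gives C#6
A5 gives C6
E#5 gives G#5
B4 gives D5
C4 gives Eb4
A#3 gives C#4
Ab4 gives Cb5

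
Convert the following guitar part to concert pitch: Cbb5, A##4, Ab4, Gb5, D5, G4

Cbb4 A##3 Ab3 Gb4 D4 G3

The guitar sounds a perfect octave below written, so transpose each written note down a perfect octave.
Cbb5 gives Cbb4
A##4 gives A##3
Ab4 gives Ab3
Gb5 gives Gb4
D5 gives D4
G4 gives G3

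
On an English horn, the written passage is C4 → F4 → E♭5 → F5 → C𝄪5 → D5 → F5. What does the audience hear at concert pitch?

Written C4 on the English horn sounds as F3, a perfect fifth lower; apply that shift to every note.
C4 -> F3
F4 -> Bb3
Eb5 -> Ab4
F5 -> Bb4
C##5 -> F##4
D5 -> G4
F5 -> Bb4

F3 Bb3 Ab4 Bb4 F##4 G4 Bb4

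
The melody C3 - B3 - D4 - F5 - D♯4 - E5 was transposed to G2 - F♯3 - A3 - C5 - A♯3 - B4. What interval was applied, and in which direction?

down a perfect fourth

From C3 to G2 is 4 letter names — a fourth of some quality.
G2 to C3 is 5 semitones, which makes it a perfect fourth; the second version is lower, so the direction is down.
Checking another pair — E5 → B4 — gives the same interval.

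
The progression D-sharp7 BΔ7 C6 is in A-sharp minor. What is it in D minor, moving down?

G7 EbΔ7 Fb6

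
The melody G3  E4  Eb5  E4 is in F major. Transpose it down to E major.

F#3 D#4 D5 D#4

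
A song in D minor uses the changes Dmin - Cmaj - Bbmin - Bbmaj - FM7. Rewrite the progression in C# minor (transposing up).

C#min Bmaj Amin Amaj EM7

D minor up to C# minor is a major seventh; each chord root moves by that interval while the quality stays the same.
Dmin: root D up a major seventh → C#, giving C#min.
Cmaj: root C up a major seventh → B, giving Bmaj.
Bbmin: root Bb up a major seventh → A, giving Amin.
Bbmaj: root Bb up a major seventh → A, giving Amaj.
FM7: root F up a major seventh → E, giving EM7.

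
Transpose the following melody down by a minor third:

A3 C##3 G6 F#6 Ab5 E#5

F#3 A##2 E6 D#6 F5 C##5

A3 → F#3
C##3 → A##2
G6 → E6
F#6 → D#6
Ab5 → F5
E#5 → C##5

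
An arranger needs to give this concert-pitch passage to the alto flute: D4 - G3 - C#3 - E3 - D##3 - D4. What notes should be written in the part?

G4 C4 F#3 A3 G##3 G4

The alto flute sounds a perfect fourth below written, so the written part must be a perfect fourth above concert — transpose each note up.
D4 becomes G4
G3 becomes C4
C#3 becomes F#3
E3 becomes A3
D##3 becomes G##3
D4 becomes G4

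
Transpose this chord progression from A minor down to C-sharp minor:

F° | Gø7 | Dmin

A° Bø7 F#min

A minor down to C-sharp minor is a minor sixth; each chord root moves by that interval while the quality stays the same.
F°: root F down a minor sixth → A, giving A°.
Gø7: root G down a minor sixth → B, giving Bø7.
Dmin: root D down a minor sixth → F#, giving F#min.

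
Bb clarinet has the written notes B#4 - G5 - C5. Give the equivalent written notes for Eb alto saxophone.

First find concert pitch: the Bb clarinet sounds a major second below written, so B#4 G5 C5 sounds A#4 F5 Bb4.
Then write for Eb alto saxophone: it sounds a major sixth below written, so the part must be a major sixth above concert.
A#4 → F##5
F5 → D6
Bb4 → G5

F##5 D6 G5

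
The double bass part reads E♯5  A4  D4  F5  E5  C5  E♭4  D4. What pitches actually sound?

The double bass sounds a perfect octave below written, so transpose each written note down a perfect octave.
E#5 → E#4
A4 → A3
D4 → D3
F5 → F4
E5 → E4
C5 → C4
Eb4 → Eb3
D4 → D3

E#4 A3 D3 F4 E4 C4 Eb3 D3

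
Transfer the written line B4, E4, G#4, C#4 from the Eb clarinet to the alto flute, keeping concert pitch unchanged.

G5 C5 E5 A4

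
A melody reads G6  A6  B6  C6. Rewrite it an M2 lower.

F6 G6 A6 Bb5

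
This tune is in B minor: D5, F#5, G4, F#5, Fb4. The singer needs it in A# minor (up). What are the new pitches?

B minor to A# minor up is a major seventh, so every note moves up by that interval.
D5 gives C#6
F#5 gives E#6
G4 gives F#5
F#5 gives E#6
Fb4 gives Eb5

C#6 E#6 F#5 E#6 Eb5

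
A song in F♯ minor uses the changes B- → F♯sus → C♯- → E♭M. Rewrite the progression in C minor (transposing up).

F- Csus G- BbbM

F♯ minor up to C minor is a diminished fifth; each chord root moves by that interval while the quality stays the same.
B-: root B up a diminished fifth → F, giving F-.
F♯sus: root F♯ up a diminished fifth → C, giving Csus.
C♯-: root C♯ up a diminished fifth → G, giving G-.
E♭M: root E♭ up a diminished fifth → Bbb, giving BbbM.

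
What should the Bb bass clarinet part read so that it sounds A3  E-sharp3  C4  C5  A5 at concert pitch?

B4 F##4 D5 D6 B6

The Bb bass clarinet sounds a major ninth below written, so the written part must be a major ninth above concert — transpose each note up.
A3 becomes B4
E#3 becomes F##4
C4 becomes D5
C5 becomes D6
A5 becomes B6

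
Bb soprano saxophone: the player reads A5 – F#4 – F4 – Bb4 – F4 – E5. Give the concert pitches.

Written C4 on the Bb soprano saxophone sounds as Bb3, a major second lower; apply that shift to every note.
A5 gives G5
F#4 gives E4
F4 gives Eb4
Bb4 gives Ab4
F4 gives Eb4
E5 gives D5

G5 E4 Eb4 Ab4 Eb4 D5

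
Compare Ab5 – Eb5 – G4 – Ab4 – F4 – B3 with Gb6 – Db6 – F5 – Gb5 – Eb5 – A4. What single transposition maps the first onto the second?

up a minor seventh

Take the first pair: Ab5 → Gb6. A to G spans 7 letter names, so the interval is some kind of seventh.
Ab5 to Gb6 is 10 semitones, which makes it a minor seventh; the second version is higher, so the direction is up.
Checking another pair — B3 → A4 — gives the same interval.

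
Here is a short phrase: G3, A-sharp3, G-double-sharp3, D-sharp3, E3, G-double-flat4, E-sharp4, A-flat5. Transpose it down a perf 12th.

G3 down a perfect twelfth is C2.
A#3: a twelfth down reaches D, and 19 semitones makes it D#2.
A perfect twelfth down from G##3 gives C##2.
D#3: a twelfth down reaches G, and 19 semitones makes it G#1.
E3: a twelfth down reaches A, and 19 semitones makes it A1.
Gbb4 down a perfect twelfth is Cbb3.
E#4 down a perfect twelfth is A#2.
A perfect twelfth down from Ab5 gives Db4.

C2 D#2 C##2 G#1 A1 Cbb3 A#2 Db4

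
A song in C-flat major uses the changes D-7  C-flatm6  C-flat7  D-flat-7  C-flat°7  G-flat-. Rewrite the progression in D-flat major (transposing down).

E-7 Dbm6 Db7 Eb-7 Db°7 Ab-

C-flat major down to D-flat major is a minor seventh; each chord root moves by that interval while the quality stays the same.
D-7: root D down a minor seventh → E, giving E-7.
C-flatm6: root C-flat down a minor seventh → Db, giving Dbm6.
C-flat7: root C-flat down a minor seventh → Db, giving Db7.
D-flat-7: root D-flat down a minor seventh → Eb, giving Eb-7.
C-flat°7: root C-flat down a minor seventh → Db, giving Db°7.
G-flat-: root G-flat down a minor seventh → Ab, giving Ab-.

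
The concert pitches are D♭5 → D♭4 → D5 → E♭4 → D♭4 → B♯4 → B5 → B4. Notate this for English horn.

Ab5 Ab4 A5 Bb4 Ab4 F##5 F#6 F#5

Written C4 sounds as F3 on the English horn, so concert pitches are written a perfect fifth up.
Db5 gives Ab5
Db4 gives Ab4
D5 gives A5
Eb4 gives Bb4
Db4 gives Ab4
B#4 gives F##5
B5 gives F#6
B4 gives F#5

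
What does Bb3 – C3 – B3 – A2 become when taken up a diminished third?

Bb3 to Dbb4
C3 to Ebb3
B3 to Db4
A2 to Cb3

Dbb4 Ebb3 Db4 Cb3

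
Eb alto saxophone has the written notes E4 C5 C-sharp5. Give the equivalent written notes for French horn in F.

D4 Bb4 B4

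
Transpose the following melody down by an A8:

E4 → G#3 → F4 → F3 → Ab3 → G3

E4: an octave down reaches E, and 13 semitones makes it Eb3.
G#3: an octave down reaches G, and 13 semitones makes it G2.
An augmented octave down from F4 gives Fb3.
F3: an octave down reaches F, and 13 semitones makes it Fb2.
An augmented octave down from Ab3 gives Abb2.
An augmented octave down from G3 gives Gb2.

Eb3 G2 Fb3 Fb2 Abb2 Gb2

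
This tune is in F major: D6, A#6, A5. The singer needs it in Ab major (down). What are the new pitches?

F5 C#6 C5

F major to Ab major down is a major sixth, so every note moves down by that interval.
D6 → F5
A#6 → C#6
A5 → C5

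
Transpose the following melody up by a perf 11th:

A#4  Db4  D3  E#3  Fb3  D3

D#6 Gb5 G4 A#4 Bbb4 G4

A#4 -> D#6
Db4 -> Gb5
D3 -> G4
E#3 -> A#4
Fb3 -> Bbb4
D3 -> G4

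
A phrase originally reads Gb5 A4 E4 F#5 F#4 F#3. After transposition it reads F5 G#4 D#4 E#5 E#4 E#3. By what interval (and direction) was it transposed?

down a minor second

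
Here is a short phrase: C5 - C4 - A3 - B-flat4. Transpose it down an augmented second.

Bbb4 Bbb3 Gb3 Abb4

C5: a second down reaches B, and 3 semitones makes it Bbb4.
An augmented second down from C4 gives Bbb3.
A3: a second down reaches G, and 3 semitones makes it Gb3.
An augmented second down from Bb4 gives Abb4.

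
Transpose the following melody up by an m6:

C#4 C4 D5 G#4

A4 Ab4 Bb5 E5

A minor sixth up from C#4 gives A4.
C4 up a minor sixth is Ab4.
D5: a sixth up reaches B, and 8 semitones makes it Bb5.
G#4: a sixth up reaches E, and 8 semitones makes it E5.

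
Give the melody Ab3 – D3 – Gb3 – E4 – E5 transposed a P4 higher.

Db4 G3 Cb4 A4 A5

Ab3 gives Db4
D3 gives G3
Gb3 gives Cb4
E4 gives A4
E5 gives A5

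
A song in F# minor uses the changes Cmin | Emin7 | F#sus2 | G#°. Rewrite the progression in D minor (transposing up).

F# minor up to D minor is a minor sixth; each chord root moves by that interval while the quality stays the same.
Cmin: root C up a minor sixth → Ab, giving Abmin.
Emin7: root E up a minor sixth → C, giving Cmin7.
F#sus2: root F# up a minor sixth → D, giving Dsus2.
G#°: root G# up a minor sixth → E, giving E°.

Abmin Cmin7 Dsus2 E°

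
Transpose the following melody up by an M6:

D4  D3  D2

B4 B3 B2

D4: a sixth up reaches B, and 9 semitones makes it B4.
D3 up a major sixth is B3.
D2 up a major sixth is B2.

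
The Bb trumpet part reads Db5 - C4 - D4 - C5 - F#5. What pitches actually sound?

The Bb trumpet sounds a major second below written, so transpose each written note down a major second.
Db5 becomes Cb5
C4 becomes Bb3
D4 becomes C4
C5 becomes Bb4
F#5 becomes E5

Cb5 Bb3 C4 Bb4 E5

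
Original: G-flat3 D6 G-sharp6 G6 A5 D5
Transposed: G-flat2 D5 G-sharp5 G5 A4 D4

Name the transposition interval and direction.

down a perfect octave

Take the first pair: Gb3 → Gb2. G to G spans 8 letter names, so the interval is some kind of octave.
Gb2 to Gb3 is 12 semitones, which makes it a perfect octave; the second version is lower, so the direction is down.
Checking another pair — D5 → D4 — gives the same interval.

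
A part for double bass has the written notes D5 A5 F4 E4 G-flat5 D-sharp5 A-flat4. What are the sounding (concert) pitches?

D4 A4 F3 E3 Gb4 D#4 Ab3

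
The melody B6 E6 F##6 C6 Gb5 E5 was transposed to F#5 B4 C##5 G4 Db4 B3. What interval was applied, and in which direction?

down a perfect eleventh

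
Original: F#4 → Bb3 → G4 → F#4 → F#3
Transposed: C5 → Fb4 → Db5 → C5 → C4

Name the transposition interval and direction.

From F#4 to C5 is 5 letter names — a fifth of some quality.
F#4 to C5 is 6 semitones, which makes it a diminished fifth; the second version is higher, so the direction is up.
Checking another pair — F#3 → C4 — gives the same interval.

up a diminished fifth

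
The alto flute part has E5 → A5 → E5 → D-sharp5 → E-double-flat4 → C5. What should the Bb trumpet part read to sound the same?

C#5 F#5 C#5 B#4 Cb4 A4

First find concert pitch: the alto flute sounds a perfect fourth below written, so E5 A5 E5 D-sharp5 E-double-flat4 C5 sounds B4 E5 B4 A#4 Bbb3 G4.
Then write for Bb trumpet: it sounds a major second below written, so the part must be a major second above concert.
B4 → C#5
E5 → F#5
B4 → C#5
A#4 → B#4
Bbb3 → Cb4
G4 → A4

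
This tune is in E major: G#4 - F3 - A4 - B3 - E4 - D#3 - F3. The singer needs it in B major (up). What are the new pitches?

D#5 C4 E5 F#4 B4 A#3 C4

From E up to B is a perfect fifth; apply that to each pitch.
G#4 to D#5
F3 to C4
A4 to E5
B3 to F#4
E4 to B4
D#3 to A#3
F3 to C4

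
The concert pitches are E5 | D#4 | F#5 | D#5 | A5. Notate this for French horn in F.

B5 A#4 C#6 A#5 E6

Written C4 sounds as F3 on the French horn in F, so concert pitches are written a perfect fifth up.
E5 to B5
D#4 to A#4
F#5 to C#6
D#5 to A#5
A5 to E6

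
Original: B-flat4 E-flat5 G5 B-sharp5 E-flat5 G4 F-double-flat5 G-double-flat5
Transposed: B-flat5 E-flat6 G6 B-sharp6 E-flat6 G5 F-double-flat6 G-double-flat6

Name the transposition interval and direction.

Take the first pair: Bb4 → Bb5. B to B spans 8 letter names, so the interval is some kind of octave.
Bb4 to Bb5 is 12 semitones, which makes it a perfect octave; the second version is higher, so the direction is up.
Checking another pair — Gbb5 → Gbb6 — gives the same interval.

up a perfect octave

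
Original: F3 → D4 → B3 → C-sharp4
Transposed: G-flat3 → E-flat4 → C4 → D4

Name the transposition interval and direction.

From F3 to Gb3 is 2 letter names — a second of some quality.
F3 to Gb3 is 1 semitone, which makes it a minor second; the second version is higher, so the direction is up.
Checking another pair — C#4 → D4 — gives the same interval.

up a minor second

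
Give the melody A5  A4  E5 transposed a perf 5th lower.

D5 D4 A4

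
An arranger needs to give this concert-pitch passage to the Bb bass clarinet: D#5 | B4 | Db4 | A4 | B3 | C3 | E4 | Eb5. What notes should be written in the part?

E#6 C#6 Eb5 B5 C#5 D4 F#5 F6

Written C4 sounds as Bb2 on the Bb bass clarinet, so concert pitches are written a major ninth up.
D#5 gives E#6
B4 gives C#6
Db4 gives Eb5
A4 gives B5
B3 gives C#5
C3 gives D4
E4 gives F#5
Eb5 gives F6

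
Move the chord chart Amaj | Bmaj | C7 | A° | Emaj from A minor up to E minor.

Emaj F#maj G7 E° Bmaj

A minor up to E minor is a perfect fifth; each chord root moves by that interval while the quality stays the same.
Amaj: root A up a perfect fifth → E, giving Emaj.
Bmaj: root B up a perfect fifth → F#, giving F#maj.
C7: root C up a perfect fifth → G, giving G7.
A°: root A up a perfect fifth → E, giving E°.
Emaj: root E up a perfect fifth → B, giving Bmaj.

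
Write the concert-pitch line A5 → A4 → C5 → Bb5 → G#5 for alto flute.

The alto flute sounds a perfect fourth below written, so the written part must be a perfect fourth above concert — transpose each note up.
A5 becomes D6
A4 becomes D5
C5 becomes F5
Bb5 becomes Eb6
G#5 becomes C#6

D6 D5 F5 Eb6 C#6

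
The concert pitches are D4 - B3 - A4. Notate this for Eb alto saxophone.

B4 G#4 F#5

Written C4 sounds as Eb3 on the Eb alto saxophone, so concert pitches are written a major sixth up.
D4 to B4
B3 to G#4
A4 to F#5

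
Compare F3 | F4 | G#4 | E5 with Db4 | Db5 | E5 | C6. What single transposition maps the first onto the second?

From F3 to Db4 is 6 letter names — a sixth of some quality.
F3 to Db4 is 8 semitones, which makes it a minor sixth; the second version is higher, so the direction is up.
Checking another pair — E5 → C6 — gives the same interval.

up a minor sixth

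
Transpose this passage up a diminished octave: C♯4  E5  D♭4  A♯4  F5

C5 Eb6 Dbb5 A5 Fb6

C#4: an octave up reaches C, and 11 semitones makes it C5.
E5 up a diminished octave is Eb6.
Db4 up a diminished octave is Dbb5.
A diminished octave up from A#4 gives A5.
A diminished octave up from F5 gives Fb6.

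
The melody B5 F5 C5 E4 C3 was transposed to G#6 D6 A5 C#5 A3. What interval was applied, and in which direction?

up a major sixth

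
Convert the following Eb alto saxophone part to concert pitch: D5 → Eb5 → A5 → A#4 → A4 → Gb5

Written C4 on the Eb alto saxophone sounds as Eb3, a major sixth lower; apply that shift to every note.
D5 to F4
Eb5 to Gb4
A5 to C5
A#4 to C#4
A4 to C4
Gb5 to Bbb4

F4 Gb4 C5 C#4 C4 Bbb4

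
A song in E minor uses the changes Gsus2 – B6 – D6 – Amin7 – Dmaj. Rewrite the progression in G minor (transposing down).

Bbsus2 D6 F6 Cmin7 Fmaj

E minor down to G minor is a major sixth; each chord root moves by that interval while the quality stays the same.
Gsus2: root G down a major sixth → Bb, giving Bbsus2.
B6: root B down a major sixth → D, giving D6.
D6: root D down a major sixth → F, giving F6.
Amin7: root A down a major sixth → C, giving Cmin7.
Dmaj: root D down a major sixth → F, giving Fmaj.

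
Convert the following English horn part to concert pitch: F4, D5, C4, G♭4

Bb3 G4 F3 Cb4

The English horn sounds a perfect fifth below written, so transpose each written note down a perfect fifth.
F4 → Bb3
D5 → G4
C4 → F3
Gb4 → Cb4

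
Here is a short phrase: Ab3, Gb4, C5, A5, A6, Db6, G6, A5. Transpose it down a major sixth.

Ab3 to Cb3
Gb4 to Bbb3
C5 to Eb4
A5 to C5
A6 to C6
Db6 to Fb5
G6 to Bb5
A5 to C5

Cb3 Bbb3 Eb4 C5 C6 Fb5 Bb5 C5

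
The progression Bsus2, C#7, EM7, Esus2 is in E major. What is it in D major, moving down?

Asus2 B7 DM7 Dsus2

E major down to D major is a major second; each chord root moves by that interval while the quality stays the same.
Bsus2: root B down a major second → A, giving Asus2.
C#7: root C# down a major second → B, giving B7.
EM7: root E down a major second → D, giving DM7.
Esus2: root E down a major second → D, giving Dsus2.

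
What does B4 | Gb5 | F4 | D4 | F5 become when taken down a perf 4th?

F#4 Db5 C4 A3 C5

A perfect fourth down from B4 gives F#4.
Gb5: a fourth down reaches D, and 5 semitones makes it Db5.
F4 down a perfect fourth is C4.
A perfect fourth down from D4 gives A3.
F5 down a perfect fourth is C5.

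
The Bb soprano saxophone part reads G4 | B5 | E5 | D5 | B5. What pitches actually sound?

F4 A5 D5 C5 A5

Written C4 on the Bb soprano saxophone sounds as Bb3, a major second lower; apply that shift to every note.
G4 -> F4
B5 -> A5
E5 -> D5
D5 -> C5
B5 -> A5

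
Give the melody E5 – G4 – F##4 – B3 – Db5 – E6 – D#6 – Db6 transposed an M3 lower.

C5 Eb4 D#4 G3 Bbb4 C6 B5 Bbb5

E5 to C5
G4 to Eb4
F##4 to D#4
B3 to G3
Db5 to Bbb4
E6 to C6
D#6 to B5
Db6 to Bbb5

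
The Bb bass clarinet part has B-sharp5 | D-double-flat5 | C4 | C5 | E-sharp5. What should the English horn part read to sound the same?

E#5 Gbb4 F3 F4 A#4

First find concert pitch: the Bb bass clarinet sounds a major ninth below written, so B-sharp5 D-double-flat5 C4 C5 E-sharp5 sounds A#4 Cbb4 Bb2 Bb3 D#4.
Then write for English horn: it sounds a perfect fifth below written, so the part must be a perfect fifth above concert.
A#4 → E#5
Cbb4 → Gbb4
Bb2 → F3
Bb3 → F4
D#4 → A#4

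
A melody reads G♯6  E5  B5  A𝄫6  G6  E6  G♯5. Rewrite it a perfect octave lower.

G#5 E4 B4 Abb5 G5 E5 G#4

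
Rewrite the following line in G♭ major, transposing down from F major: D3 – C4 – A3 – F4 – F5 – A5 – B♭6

Eb2 Db3 Bb2 Gb3 Gb4 Bb4 Cb6

F major to G♭ major down is a major seventh, so every note moves down by that interval.
D3 becomes Eb2
C4 becomes Db3
A3 becomes Bb2
F4 becomes Gb3
F5 becomes Gb4
A5 becomes Bb4
Bb6 becomes Cb6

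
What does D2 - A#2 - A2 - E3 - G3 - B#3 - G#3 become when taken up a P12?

D2 → A3
A#2 → E#4
A2 → E4
E3 → B4
G3 → D5
B#3 → F##5
G#3 → D#5

A3 E#4 E4 B4 D5 F##5 D#5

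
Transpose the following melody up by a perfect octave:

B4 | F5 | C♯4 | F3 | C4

B5 F6 C#5 F4 C5

B4: an octave up reaches B, and 12 semitones makes it B5.
A perfect octave up from F5 gives F6.
A perfect octave up from C#4 gives C#5.
F3: an octave up reaches F, and 12 semitones makes it F4.
C4: an octave up reaches C, and 12 semitones makes it C5.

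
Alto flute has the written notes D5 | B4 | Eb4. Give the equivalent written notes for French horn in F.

E5 C#5 F4

First find concert pitch: the alto flute sounds a perfect fourth below written, so D5 B4 Eb4 sounds A4 F#4 Bb3.
Then write for French horn in F: it sounds a perfect fifth below written, so the part must be a perfect fifth above concert.
A4 → E5
F#4 → C#5
Bb3 → F4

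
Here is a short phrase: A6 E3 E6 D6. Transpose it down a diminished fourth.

A6 becomes E#6
E3 becomes B#2
E6 becomes B#5
D6 becomes A#5

E#6 B#2 B#5 A#5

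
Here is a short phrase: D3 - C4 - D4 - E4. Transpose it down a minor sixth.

D3 down a minor sixth is F#2.
C4: a sixth down reaches E, and 8 semitones makes it E3.
D4: a sixth down reaches F, and 8 semitones makes it F#3.
E4 down a minor sixth is G#3.

F#2 E3 F#3 G#3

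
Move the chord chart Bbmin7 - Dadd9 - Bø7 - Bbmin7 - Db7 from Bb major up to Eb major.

Bb major up to Eb major is a perfect fourth; each chord root moves by that interval while the quality stays the same.
Bbmin7: root Bb up a perfect fourth → Eb, giving Ebmin7.
Dadd9: root D up a perfect fourth → G, giving Gadd9.
Bø7: root B up a perfect fourth → E, giving Eø7.
Bbmin7: root Bb up a perfect fourth → Eb, giving Ebmin7.
Db7: root Db up a perfect fourth → Gb, giving Gb7.

Ebmin7 Gadd9 Eø7 Ebmin7 Gb7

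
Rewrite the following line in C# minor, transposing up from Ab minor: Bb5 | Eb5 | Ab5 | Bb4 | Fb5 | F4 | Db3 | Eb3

D#6 G#5 C#6 D#5 A5 A#4 F#3 G#3

From Ab up to C# is an augmented third; apply that to each pitch.
Bb5 -> D#6
Eb5 -> G#5
Ab5 -> C#6
Bb4 -> D#5
Fb5 -> A5
F4 -> A#4
Db3 -> F#3
Eb3 -> G#3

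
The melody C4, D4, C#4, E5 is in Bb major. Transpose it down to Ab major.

Bb3 C4 B3 D5

Bb major to Ab major down is a major second, so every note moves down by that interval.
C4 becomes Bb3
D4 becomes C4
C#4 becomes B3
E5 becomes D5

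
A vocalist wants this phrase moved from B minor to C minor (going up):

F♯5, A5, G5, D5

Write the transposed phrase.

From B up to C is a minor second; apply that to each pitch.
F#5 → G5
A5 → Bb5
G5 → Ab5
D5 → Eb5

G5 Bb5 Ab5 Eb5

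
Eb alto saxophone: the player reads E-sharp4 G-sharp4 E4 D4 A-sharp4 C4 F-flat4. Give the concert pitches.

The Eb alto saxophone sounds a major sixth below written, so transpose each written note down a major sixth.
E#4 becomes G#3
G#4 becomes B3
E4 becomes G3
D4 becomes F3
A#4 becomes C#4
C4 becomes Eb3
Fb4 becomes Abb3

G#3 B3 G3 F3 C#4 Eb3 Abb3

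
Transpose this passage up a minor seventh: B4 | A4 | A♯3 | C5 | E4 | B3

B4 gives A5
A4 gives G5
A#3 gives G#4
C5 gives Bb5
E4 gives D5
B3 gives A4

A5 G5 G#4 Bb5 D5 A4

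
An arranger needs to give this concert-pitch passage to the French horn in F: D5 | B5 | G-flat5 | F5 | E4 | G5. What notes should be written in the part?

The French horn in F sounds a perfect fifth below written, so the written part must be a perfect fifth above concert — transpose each note up.
D5 becomes A5
B5 becomes F#6
Gb5 becomes Db6
F5 becomes C6
E4 becomes B4
G5 becomes D6

A5 F#6 Db6 C6 B4 D6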